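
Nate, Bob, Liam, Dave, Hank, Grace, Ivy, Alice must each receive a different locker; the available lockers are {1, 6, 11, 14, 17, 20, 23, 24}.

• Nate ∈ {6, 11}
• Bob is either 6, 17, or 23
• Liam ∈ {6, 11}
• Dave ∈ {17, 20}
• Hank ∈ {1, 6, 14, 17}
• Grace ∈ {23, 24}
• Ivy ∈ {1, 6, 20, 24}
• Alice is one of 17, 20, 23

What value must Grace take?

24

The 8 variables together cover exactly {1, 6, 11, 14, 17, 20, 23, 24} — 8 values for 8 variables — and 14 appears only in Hank's list, so Hank = 14.
Among the 7 still-open variables, 1 fits only Ivy (and all 7 values in {1, 6, 11, 17, 20, 23, 24} must be used), so Ivy = 1.
The 6 still-open variables together cover exactly {6, 11, 17, 20, 23, 24} — 6 values for 6 variables — and 24 appears only in Grace's list, so Grace = 24.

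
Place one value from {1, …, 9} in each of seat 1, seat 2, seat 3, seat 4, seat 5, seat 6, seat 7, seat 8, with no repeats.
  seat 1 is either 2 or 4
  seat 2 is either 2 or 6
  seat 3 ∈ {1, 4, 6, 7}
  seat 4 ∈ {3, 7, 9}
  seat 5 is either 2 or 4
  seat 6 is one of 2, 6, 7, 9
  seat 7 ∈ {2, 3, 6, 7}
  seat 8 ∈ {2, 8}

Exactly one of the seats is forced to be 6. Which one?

The 8 variables together cover exactly {1, 2, 3, 4, 6, 7, 8, 9} — 8 values for 8 variables — and 1 appears only in seat 3's list, so seat 3 = 1.
The 7 still-open variables draw from only 7 values {2, 3, 4, 6, 7, 8, 9}, so each is used; only seat 8 can be 8, hence seat 8 = 8.
The 2 variables seat 1 and seat 5 are confined to {2, 4}, which locks those values in; drop them from seat 2, seat 6, seat 7.
So 6 goes to seat 2.

seat 2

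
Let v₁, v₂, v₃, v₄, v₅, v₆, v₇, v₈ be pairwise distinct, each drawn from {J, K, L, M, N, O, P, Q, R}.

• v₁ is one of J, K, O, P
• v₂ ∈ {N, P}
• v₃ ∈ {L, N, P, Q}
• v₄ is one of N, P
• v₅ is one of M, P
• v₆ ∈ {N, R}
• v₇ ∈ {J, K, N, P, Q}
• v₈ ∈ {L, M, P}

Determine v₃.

The 2 variables v₂ and v₄ are confined to {N, P}, which locks those values in; drop them from v₁, v₃, v₅, v₆, v₇, v₈.
v₅'s domain is down to {M}, so v₅ = M. Remove M from v₈.
v₆'s domain is down to {R}, so v₆ = R.
v₈ has just one choice, so v₈ = L. Strike L from v₃.
So v₃ = Q.

Q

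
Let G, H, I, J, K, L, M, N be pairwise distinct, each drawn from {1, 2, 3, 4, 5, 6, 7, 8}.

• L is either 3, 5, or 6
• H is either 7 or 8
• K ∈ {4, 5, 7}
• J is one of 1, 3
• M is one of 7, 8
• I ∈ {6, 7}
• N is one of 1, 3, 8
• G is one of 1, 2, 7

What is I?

6

Among the 8 variables, 2 fits only G (and all 8 values in {1, 2, 3, 4, 5, 6, 7, 8} must be used), so G = 2.
The 7 still-open variables draw from only 7 values {1, 3, 4, 5, 6, 7, 8}, so each is used; only K can be 4, hence K = 4.
Among the 6 still-open variables, 5 fits only L (and all 6 values in {1, 3, 5, 6, 7, 8} must be used), so L = 5.
The 5 still-open variables draw from only 5 values {1, 3, 6, 7, 8}, so each is used; only I can be 6, hence I = 6.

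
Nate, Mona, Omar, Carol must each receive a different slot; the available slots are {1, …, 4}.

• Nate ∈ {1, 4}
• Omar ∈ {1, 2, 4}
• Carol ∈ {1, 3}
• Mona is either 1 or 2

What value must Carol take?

Among the 4 variables, 3 fits only Carol (and all 4 values in {1, 2, 3, 4} must be used), so Carol = 3.

3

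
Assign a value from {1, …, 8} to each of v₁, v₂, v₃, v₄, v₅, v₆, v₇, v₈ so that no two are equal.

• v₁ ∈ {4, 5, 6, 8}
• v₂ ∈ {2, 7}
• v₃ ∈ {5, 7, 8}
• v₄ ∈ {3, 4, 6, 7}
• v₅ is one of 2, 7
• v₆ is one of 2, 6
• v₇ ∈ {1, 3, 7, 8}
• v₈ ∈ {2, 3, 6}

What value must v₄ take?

4

The 8 variables together cover exactly {1, 2, 3, 4, 5, 6, 7, 8} — 8 values for 8 variables — and 1 appears only in v₇'s list, so v₇ = 1.
v₂ and v₅ between them cover only {2, 7} — a naked pair. Remove those values from v₃, v₄, v₆, v₈.
v₆ must be 6 (only option left). Eliminate 6 elsewhere: v₁, v₄, v₈.
That leaves v₈ = 3. Eliminate 3 elsewhere: v₄.
So v₄ = 4.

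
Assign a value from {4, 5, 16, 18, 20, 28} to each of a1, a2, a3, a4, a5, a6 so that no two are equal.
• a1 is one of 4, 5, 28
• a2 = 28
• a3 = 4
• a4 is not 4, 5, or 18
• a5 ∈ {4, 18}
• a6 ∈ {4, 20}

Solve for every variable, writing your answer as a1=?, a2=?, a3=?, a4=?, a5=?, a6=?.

a2 has just one choice, so a2 = 28. Strike 28 from a1, a4.
a3 has just one choice, so a3 = 4. So a1, a5, a6 can't be 4.
a5 must be 18 (only option left).
a6's domain is down to {20}, so a6 = 20. Remove 20 from a4.
a1 must be 5 (only option left).
a4 must be 16 (only option left).

a1=5, a2=28, a3=4, a4=16, a5=18, a6=20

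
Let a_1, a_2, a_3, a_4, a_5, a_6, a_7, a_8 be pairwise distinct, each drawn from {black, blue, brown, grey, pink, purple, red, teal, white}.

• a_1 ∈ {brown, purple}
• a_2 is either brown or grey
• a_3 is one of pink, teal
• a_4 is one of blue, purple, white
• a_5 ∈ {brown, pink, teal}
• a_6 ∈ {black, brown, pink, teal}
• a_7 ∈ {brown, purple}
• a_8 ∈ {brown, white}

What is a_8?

white

The 8 variables together cover exactly {black, blue, brown, grey, pink, purple, teal, white} — 8 values for 8 variables — and black appears only in a_6's list, so a_6 = black.
The 7 still-open variables together cover exactly {blue, brown, grey, pink, purple, teal, white} — 7 values for 7 variables — and blue appears only in a_4's list, so a_4 = blue.
The 6 still-open variables draw from only 6 values {brown, grey, pink, purple, teal, white}, so each is used; only a_2 can be grey, hence a_2 = grey.
Among the 5 still-open variables, white fits only a_8 (and all 5 values in {brown, pink, purple, teal, white} must be used), so a_8 = white.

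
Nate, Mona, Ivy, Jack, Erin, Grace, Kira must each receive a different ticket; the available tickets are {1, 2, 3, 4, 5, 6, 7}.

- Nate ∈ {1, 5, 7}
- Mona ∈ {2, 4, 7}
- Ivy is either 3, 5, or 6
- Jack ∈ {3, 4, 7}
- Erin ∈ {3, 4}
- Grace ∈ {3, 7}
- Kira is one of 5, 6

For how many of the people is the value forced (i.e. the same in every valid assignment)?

2

The 7 variables draw from only 7 values {1, 2, 3, 4, 5, 6, 7}, so each is used; only Nate can be 1, hence Nate = 1.
The 6 still-open variables together cover exactly {2, 3, 4, 5, 6, 7} — 6 values for 6 variables — and 2 appears only in Mona's list, so Mona = 2.
Jack, Erin, Grace between them cover only {3, 4, 7} — a naked triple. Remove those values from Ivy.
Determined: Nate=1, Mona=2. The other people each still have more than one consistent value. That makes 2.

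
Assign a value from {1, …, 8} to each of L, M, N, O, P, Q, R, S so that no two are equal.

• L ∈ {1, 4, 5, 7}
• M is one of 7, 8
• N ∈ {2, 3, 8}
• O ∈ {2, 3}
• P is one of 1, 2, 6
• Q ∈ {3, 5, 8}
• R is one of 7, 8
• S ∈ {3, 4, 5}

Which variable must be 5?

Q

Among the 8 variables, 6 fits only P (and all 8 values in {1, 2, 3, 4, 5, 6, 7, 8} must be used), so P = 6.
Among the 7 still-open variables, 1 fits only L (and all 7 values in {1, 2, 3, 4, 5, 7, 8} must be used), so L = 1.
The 6 still-open variables together cover exactly {2, 3, 4, 5, 7, 8} — 6 values for 6 variables — and 4 appears only in S's list, so S = 4.
The 5 still-open variables together cover exactly {2, 3, 5, 7, 8} — 5 values for 5 variables — and 5 appears only in Q's list, so Q = 5.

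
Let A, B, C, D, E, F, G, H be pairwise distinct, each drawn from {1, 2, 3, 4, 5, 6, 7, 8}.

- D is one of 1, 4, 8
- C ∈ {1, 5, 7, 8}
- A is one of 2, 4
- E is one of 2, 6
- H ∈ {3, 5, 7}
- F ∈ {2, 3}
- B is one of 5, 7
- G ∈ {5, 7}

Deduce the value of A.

The 8 variables together cover exactly {1, 2, 3, 4, 5, 6, 7, 8} — 8 values for 8 variables — and 6 appears only in E's list, so E = 6.
The 2 variables B and G are confined to {5, 7}, which locks those values in; drop them from C, H.
H's domain is down to {3}, so H = 3. So F can't be 3.
That leaves F = 2. So A can't be 2.
So A = 4.

4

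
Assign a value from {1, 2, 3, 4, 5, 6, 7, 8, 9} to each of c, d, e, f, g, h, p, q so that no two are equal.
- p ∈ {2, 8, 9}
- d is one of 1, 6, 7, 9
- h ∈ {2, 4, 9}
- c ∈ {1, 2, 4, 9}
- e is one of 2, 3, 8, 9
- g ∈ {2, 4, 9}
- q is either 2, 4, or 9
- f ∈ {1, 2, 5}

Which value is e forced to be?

3

The 3 variables g, h, q are confined to {2, 4, 9}, which locks those values in; drop them from c, d, e, f, p.
c's domain is down to {1}, so c = 1. Strike 1 from d, f.
f must be 5 (only option left).
p's domain is down to {8}, so p = 8. Eliminate 8 elsewhere: e.
So e = 3.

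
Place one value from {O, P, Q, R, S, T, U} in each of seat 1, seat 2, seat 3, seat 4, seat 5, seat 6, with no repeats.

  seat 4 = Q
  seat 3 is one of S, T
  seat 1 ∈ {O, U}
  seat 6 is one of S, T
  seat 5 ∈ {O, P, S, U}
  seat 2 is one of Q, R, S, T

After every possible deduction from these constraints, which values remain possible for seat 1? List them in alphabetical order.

seat 4 has just one choice, so seat 4 = Q. Eliminate Q elsewhere: seat 2.
seat 3 and seat 6 share exactly the 2 values {S, T}; by pigeonhole those values go to them, so strike S, T from seat 2, seat 5.
seat 2's domain is down to {R}, so seat 2 = R.
No further eliminations apply; seat 1 can still be any of O, U.

O, U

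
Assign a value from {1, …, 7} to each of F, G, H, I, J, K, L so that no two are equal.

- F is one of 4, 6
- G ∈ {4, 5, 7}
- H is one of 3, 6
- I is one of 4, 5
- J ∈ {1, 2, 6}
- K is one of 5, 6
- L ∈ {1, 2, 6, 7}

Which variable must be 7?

The 7 variables together cover exactly {1, 2, 3, 4, 5, 6, 7} — 7 values for 7 variables — and 3 appears only in H's list, so H = 3.
F, I, K share exactly the 3 values {4, 5, 6}; by pigeonhole those values go to them, so strike 4, 5, 6 from G, J, L.
So 7 goes to G.

G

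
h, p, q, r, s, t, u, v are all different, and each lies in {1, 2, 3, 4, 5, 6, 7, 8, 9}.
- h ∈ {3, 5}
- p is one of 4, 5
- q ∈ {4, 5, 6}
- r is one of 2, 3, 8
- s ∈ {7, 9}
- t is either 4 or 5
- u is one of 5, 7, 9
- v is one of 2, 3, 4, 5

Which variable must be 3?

The 8 variables together cover exactly {2, 3, 4, 5, 6, 7, 8, 9} — 8 values for 8 variables — and 6 appears only in q's list, so q = 6.
The 7 still-open variables together cover exactly {2, 3, 4, 5, 7, 8, 9} — 7 values for 7 variables — and 8 appears only in r's list, so r = 8.
The 6 still-open variables draw from only 6 values {2, 3, 4, 5, 7, 9}, so each is used; only v can be 2, hence v = 2.
Among the 5 still-open variables, 3 fits only h (and all 5 values in {3, 4, 5, 7, 9} must be used), so h = 3.

h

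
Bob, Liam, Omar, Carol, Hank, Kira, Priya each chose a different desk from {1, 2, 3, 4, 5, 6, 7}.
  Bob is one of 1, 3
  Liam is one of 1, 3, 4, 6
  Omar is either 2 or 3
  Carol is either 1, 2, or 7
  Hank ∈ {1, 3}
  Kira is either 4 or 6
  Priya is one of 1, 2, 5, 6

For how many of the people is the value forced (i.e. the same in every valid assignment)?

3

The 7 variables draw from only 7 values {1, 2, 3, 4, 5, 6, 7}, so each is used; only Priya can be 5, hence Priya = 5.
Among the 6 still-open variables, 7 fits only Carol (and all 6 values in {1, 2, 3, 4, 6, 7} must be used), so Carol = 7.
The 5 still-open variables together cover exactly {1, 2, 3, 4, 6} — 5 values for 5 variables — and 2 appears only in Omar's list, so Omar = 2.
Bob and Hank share exactly the 2 values {1, 3}; by pigeonhole those values go to them, so strike 1, 3 from Liam.
Determined: Omar=2, Carol=7, Priya=5. The other people each still have more than one consistent value. That makes 3.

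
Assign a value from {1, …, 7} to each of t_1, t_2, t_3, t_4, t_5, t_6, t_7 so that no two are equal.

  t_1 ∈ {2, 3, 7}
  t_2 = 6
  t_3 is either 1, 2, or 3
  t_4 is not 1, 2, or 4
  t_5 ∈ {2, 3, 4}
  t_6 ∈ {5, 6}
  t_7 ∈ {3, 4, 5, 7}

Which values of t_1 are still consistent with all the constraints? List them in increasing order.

2, 3, 7

t_2 has just one choice, so t_2 = 6. Strike 6 from t_4, t_6.
t_6 must be 5 (only option left). Eliminate 5 elsewhere: t_4, t_7.
The 5 still-open variables draw from only 5 values {1, 2, 3, 4, 7}, so each is used; only t_3 can be 1, hence t_3 = 1.
No further eliminations apply; t_1 can still be any of 2, 3, 7.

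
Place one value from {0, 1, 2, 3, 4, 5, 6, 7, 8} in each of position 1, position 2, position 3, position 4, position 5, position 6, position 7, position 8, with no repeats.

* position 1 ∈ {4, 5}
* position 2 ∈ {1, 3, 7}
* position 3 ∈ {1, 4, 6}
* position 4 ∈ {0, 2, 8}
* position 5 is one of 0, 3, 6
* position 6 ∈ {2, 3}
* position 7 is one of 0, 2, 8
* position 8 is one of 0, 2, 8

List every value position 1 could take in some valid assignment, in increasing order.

4, 5

The 3 variables position 4, position 7, position 8 are confined to {0, 2, 8}, which locks those values in; drop them from position 5, position 6.
position 6's domain is down to {3}, so position 6 = 3. Remove 3 from position 2, position 5.
position 5's domain is down to {6}, so position 5 = 6. Remove 6 from position 3.
No further eliminations apply; position 1 can still be any of 4, 5.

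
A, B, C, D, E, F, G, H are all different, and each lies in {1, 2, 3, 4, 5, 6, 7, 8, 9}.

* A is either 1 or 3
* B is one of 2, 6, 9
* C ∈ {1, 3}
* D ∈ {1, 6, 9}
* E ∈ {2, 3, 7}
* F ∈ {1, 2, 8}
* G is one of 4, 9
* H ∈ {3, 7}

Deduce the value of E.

Among the 8 variables, 4 fits only G (and all 8 values in {1, 2, 3, 4, 6, 7, 8, 9} must be used), so G = 4.
The 7 still-open variables draw from only 7 values {1, 2, 3, 6, 7, 8, 9}, so each is used; only F can be 8, hence F = 8.
The 2 variables A and C are confined to {1, 3}, which locks those values in; drop them from D, E, H.
H's domain is down to {7}, so H = 7. So E can't be 7.
So E = 2.

2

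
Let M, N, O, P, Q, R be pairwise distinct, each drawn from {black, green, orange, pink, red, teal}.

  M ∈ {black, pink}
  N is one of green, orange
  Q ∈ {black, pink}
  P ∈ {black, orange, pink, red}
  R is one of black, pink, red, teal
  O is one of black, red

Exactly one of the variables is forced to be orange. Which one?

P

The 6 variables together cover exactly {black, green, orange, pink, red, teal} — 6 values for 6 variables — and green appears only in N's list, so N = green.
Among the 5 still-open variables, orange fits only P (and all 5 values in {black, orange, pink, red, teal} must be used), so P = orange.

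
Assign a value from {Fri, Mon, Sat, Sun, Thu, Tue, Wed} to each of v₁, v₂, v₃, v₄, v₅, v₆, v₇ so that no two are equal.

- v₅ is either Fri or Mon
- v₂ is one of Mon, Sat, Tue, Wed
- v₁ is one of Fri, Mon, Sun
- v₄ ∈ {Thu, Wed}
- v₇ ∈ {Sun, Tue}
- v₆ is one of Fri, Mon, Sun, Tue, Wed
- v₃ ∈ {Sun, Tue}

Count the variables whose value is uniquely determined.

The 7 variables together cover exactly {Fri, Mon, Sat, Sun, Thu, Tue, Wed} — 7 values for 7 variables — and Sat appears only in v₂'s list, so v₂ = Sat.
The 6 still-open variables draw from only 6 values {Fri, Mon, Sun, Thu, Tue, Wed}, so each is used; only v₄ can be Thu, hence v₄ = Thu.
The 5 still-open variables together cover exactly {Fri, Mon, Sun, Tue, Wed} — 5 values for 5 variables — and Wed appears only in v₆'s list, so v₆ = Wed.
The 2 variables v₃ and v₇ are confined to {Sun, Tue}, which locks those values in; drop them from v₁.
Determined: v₂=Sat, v₄=Thu, v₆=Wed. The other variables each still have more than one consistent value. That makes 3.

3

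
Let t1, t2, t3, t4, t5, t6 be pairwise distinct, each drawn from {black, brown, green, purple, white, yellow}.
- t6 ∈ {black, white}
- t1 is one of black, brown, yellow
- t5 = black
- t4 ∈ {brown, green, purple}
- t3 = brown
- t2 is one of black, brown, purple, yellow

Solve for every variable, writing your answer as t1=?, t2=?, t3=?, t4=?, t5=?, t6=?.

t3's domain is down to {brown}, so t3 = brown. Strike brown from t1, t2, t4.
t5 must be black (only option left). Remove black from t1, t2, t6.
t6's domain is down to {white}, so t6 = white.
t1's domain is down to {yellow}, so t1 = yellow. Strike yellow from t2.
t2 has just one choice, so t2 = purple. Strike purple from t4.
t4 must be green (only option left).

t1=yellow, t2=purple, t3=brown, t4=green, t5=black, t6=white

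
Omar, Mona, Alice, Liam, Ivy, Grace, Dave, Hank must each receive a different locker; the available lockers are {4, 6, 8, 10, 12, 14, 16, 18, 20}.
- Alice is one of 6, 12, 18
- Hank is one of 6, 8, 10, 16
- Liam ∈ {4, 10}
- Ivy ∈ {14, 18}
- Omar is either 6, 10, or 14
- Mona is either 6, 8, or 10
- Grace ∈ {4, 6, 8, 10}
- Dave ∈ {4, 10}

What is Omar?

14

The 8 variables together cover exactly {4, 6, 8, 10, 12, 14, 16, 18} — 8 values for 8 variables — and 12 appears only in Alice's list, so Alice = 12.
Among the 7 still-open variables, 16 fits only Hank (and all 7 values in {4, 6, 8, 10, 14, 16, 18} must be used), so Hank = 16.
The 6 still-open variables together cover exactly {4, 6, 8, 10, 14, 18} — 6 values for 6 variables — and 18 appears only in Ivy's list, so Ivy = 18.
The 5 still-open variables together cover exactly {4, 6, 8, 10, 14} — 5 values for 5 variables — and 14 appears only in Omar's list, so Omar = 14.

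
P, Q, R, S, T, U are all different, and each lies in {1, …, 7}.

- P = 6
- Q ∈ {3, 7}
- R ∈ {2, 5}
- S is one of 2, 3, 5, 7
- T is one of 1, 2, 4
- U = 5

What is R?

2

P's domain is down to {6}, so P = 6.
U has just one choice, so U = 5. Eliminate 5 elsewhere: R, S.
So R = 2.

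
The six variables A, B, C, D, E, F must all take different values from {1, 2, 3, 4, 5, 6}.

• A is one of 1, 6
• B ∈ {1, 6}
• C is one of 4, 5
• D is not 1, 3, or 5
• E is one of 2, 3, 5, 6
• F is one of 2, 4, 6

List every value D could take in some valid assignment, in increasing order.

2, 4

Among the 6 variables, 3 fits only E (and all 6 values in {1, 2, 3, 4, 5, 6} must be used), so E = 3.
Among the 5 still-open variables, 5 fits only C (and all 5 values in {1, 2, 4, 5, 6} must be used), so C = 5.
A and B share exactly the 2 values {1, 6}; by pigeonhole those values go to them, so strike 1, 6 from D, F.
No further eliminations apply; D can still be any of 2, 4.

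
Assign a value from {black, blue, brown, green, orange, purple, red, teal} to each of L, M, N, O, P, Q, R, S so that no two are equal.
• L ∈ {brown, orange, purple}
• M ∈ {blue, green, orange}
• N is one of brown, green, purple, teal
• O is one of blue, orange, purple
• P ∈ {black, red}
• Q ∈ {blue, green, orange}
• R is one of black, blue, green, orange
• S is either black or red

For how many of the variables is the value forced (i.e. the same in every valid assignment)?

3

The 8 variables draw from only 8 values {black, blue, brown, green, orange, purple, red, teal}, so each is used; only N can be teal, hence N = teal.
Among the 7 still-open variables, brown fits only L (and all 7 values in {black, blue, brown, green, orange, purple, red} must be used), so L = brown.
The 6 still-open variables draw from only 6 values {black, blue, green, orange, purple, red}, so each is used; only O can be purple, hence O = purple.
The 2 variables P and S are confined to {black, red}, which locks those values in; drop them from R.
Determined: L=brown, N=teal, O=purple. The other variables each still have more than one consistent value. That makes 3.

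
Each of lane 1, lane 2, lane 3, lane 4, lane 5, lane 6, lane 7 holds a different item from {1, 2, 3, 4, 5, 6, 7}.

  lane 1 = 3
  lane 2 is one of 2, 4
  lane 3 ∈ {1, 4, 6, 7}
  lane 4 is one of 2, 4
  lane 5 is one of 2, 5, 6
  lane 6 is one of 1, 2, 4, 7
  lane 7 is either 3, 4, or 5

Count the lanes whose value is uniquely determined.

lane 1 has just one choice, so lane 1 = 3. So lane 7 can't be 3.
lane 2 and lane 4 share exactly the 2 values {2, 4}; by pigeonhole those values go to them, so strike 2, 4 from lane 3, lane 5, lane 6, lane 7.
lane 7's domain is down to {5}, so lane 7 = 5. Strike 5 from lane 5.
lane 5 has just one choice, so lane 5 = 6. Eliminate 6 elsewhere: lane 3.
Determined: lane 1=3, lane 5=6, lane 7=5. The other lanes each still have more than one consistent value. That makes 3.

3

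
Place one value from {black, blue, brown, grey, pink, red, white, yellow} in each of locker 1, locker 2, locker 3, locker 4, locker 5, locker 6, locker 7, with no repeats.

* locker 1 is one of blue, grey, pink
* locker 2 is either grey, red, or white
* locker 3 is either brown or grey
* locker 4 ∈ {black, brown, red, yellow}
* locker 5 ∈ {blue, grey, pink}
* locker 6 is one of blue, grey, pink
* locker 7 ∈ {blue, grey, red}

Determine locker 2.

white

locker 1, locker 5, locker 6 between them cover only {blue, grey, pink} — a naked triple. Remove those values from locker 2, locker 3, locker 7.
locker 3 has just one choice, so locker 3 = brown. Strike brown from locker 4.
locker 7's domain is down to {red}, so locker 7 = red. Remove red from locker 2, locker 4.
So locker 2 = white.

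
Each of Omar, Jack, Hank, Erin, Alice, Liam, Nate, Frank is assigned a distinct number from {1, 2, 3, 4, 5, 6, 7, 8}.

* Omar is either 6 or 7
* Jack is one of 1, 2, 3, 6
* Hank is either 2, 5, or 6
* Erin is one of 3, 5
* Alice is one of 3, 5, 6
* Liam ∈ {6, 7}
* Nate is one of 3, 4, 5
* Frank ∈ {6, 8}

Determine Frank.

The 8 variables together cover exactly {1, 2, 3, 4, 5, 6, 7, 8} — 8 values for 8 variables — and 1 appears only in Jack's list, so Jack = 1.
The 7 still-open variables draw from only 7 values {2, 3, 4, 5, 6, 7, 8}, so each is used; only Hank can be 2, hence Hank = 2.
The 6 still-open variables draw from only 6 values {3, 4, 5, 6, 7, 8}, so each is used; only Nate can be 4, hence Nate = 4.
The 5 still-open variables draw from only 5 values {3, 5, 6, 7, 8}, so each is used; only Frank can be 8, hence Frank = 8.

8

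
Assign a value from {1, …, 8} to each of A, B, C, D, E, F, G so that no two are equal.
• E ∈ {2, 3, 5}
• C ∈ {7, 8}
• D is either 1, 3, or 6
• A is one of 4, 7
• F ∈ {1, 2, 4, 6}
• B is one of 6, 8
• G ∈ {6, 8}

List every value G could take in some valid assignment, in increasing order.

6, 8

B and G between them cover only {6, 8} — a naked pair. Remove those values from C, D, F.
C must be 7 (only option left). Strike 7 from A.
A has just one choice, so A = 4. Remove 4 from F.
No further eliminations apply; G can still be any of 6, 8.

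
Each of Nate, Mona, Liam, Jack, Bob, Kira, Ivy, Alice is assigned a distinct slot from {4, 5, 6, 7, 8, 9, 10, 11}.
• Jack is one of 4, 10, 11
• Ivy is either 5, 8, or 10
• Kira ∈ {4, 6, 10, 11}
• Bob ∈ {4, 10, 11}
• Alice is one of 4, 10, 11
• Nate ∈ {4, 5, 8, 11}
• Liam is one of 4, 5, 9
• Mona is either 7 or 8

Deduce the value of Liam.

The 8 variables draw from only 8 values {4, 5, 6, 7, 8, 9, 10, 11}, so each is used; only Kira can be 6, hence Kira = 6.
Among the 7 still-open variables, 7 fits only Mona (and all 7 values in {4, 5, 7, 8, 9, 10, 11} must be used), so Mona = 7.
The 6 still-open variables together cover exactly {4, 5, 8, 9, 10, 11} — 6 values for 6 variables — and 9 appears only in Liam's list, so Liam = 9.

9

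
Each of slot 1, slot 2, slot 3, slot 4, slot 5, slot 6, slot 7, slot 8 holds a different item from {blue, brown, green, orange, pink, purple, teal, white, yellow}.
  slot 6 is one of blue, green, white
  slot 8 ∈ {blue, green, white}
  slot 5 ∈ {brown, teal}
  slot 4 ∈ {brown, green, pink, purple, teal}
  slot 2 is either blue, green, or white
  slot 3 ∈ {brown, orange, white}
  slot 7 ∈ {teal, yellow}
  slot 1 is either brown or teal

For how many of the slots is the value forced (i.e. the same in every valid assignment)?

2

slot 1 and slot 5 between them cover only {brown, teal} — a naked pair. Remove those values from slot 3, slot 4, slot 7.
That leaves slot 7 = yellow.
slot 2, slot 6, slot 8 share exactly the 3 values {blue, green, white}; by pigeonhole those values go to them, so strike blue, green, white from slot 3, slot 4.
slot 3 has just one choice, so slot 3 = orange.
Determined: slot 3=orange, slot 7=yellow. The other slots each still have more than one consistent value. That makes 2.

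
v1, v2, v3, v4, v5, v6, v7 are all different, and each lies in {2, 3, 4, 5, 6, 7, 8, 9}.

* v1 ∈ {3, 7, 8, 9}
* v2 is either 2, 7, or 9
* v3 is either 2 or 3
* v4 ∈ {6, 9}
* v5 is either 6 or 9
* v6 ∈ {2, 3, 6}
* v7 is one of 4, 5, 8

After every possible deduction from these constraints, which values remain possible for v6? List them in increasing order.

2, 3

v4 and v5 between them cover only {6, 9} — a naked pair. Remove those values from v1, v2, v6.
v3 and v6 between them cover only {2, 3} — a naked pair. Remove those values from v1, v2.
That leaves v2 = 7. Remove 7 from v1.
v1's domain is down to {8}, so v1 = 8. Strike 8 from v7.
No further eliminations apply; v6 can still be any of 2, 3.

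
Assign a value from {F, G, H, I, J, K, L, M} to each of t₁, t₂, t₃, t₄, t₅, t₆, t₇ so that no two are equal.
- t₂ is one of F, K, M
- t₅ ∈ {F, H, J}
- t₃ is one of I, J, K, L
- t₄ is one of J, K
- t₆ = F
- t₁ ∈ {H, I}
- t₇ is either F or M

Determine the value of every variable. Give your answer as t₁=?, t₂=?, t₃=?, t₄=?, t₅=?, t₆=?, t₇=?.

t₁=I, t₂=K, t₃=L, t₄=J, t₅=H, t₆=F, t₇=M

t₆ must be F (only option left). Remove F from t₂, t₅, t₇.
t₇'s domain is down to {M}, so t₇ = M. Strike M from t₂.
That leaves t₂ = K. Strike K from t₃, t₄.
That leaves t₄ = J. So t₃, t₅ can't be J.
t₅'s domain is down to {H}, so t₅ = H. Strike H from t₁.
That leaves t₁ = I. Eliminate I elsewhere: t₃.
t₃'s domain is down to {L}, so t₃ = L.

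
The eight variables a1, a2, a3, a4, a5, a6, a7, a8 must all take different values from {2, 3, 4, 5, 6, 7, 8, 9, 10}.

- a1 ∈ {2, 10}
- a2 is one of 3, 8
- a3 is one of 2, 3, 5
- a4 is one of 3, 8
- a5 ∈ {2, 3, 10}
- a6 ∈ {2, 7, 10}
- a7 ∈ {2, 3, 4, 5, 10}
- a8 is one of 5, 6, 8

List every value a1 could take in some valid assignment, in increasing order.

The 8 variables draw from only 8 values {2, 3, 4, 5, 6, 7, 8, 10}, so each is used; only a7 can be 4, hence a7 = 4.
Among the 7 still-open variables, 6 fits only a8 (and all 7 values in {2, 3, 5, 6, 7, 8, 10} must be used), so a8 = 6.
The 6 still-open variables draw from only 6 values {2, 3, 5, 7, 8, 10}, so each is used; only a3 can be 5, hence a3 = 5.
Among the 5 still-open variables, 7 fits only a6 (and all 5 values in {2, 3, 7, 8, 10} must be used), so a6 = 7.
The 2 variables a2 and a4 are confined to {3, 8}, which locks those values in; drop them from a5.
No further eliminations apply; a1 can still be any of 2, 10.

2, 10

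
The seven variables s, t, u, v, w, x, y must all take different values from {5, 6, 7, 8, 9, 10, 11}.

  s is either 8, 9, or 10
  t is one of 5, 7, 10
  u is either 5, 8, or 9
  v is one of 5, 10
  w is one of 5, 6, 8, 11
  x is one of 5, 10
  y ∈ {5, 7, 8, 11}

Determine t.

7

The 7 variables together cover exactly {5, 6, 7, 8, 9, 10, 11} — 7 values for 7 variables — and 6 appears only in w's list, so w = 6.
Among the 6 still-open variables, 11 fits only y (and all 6 values in {5, 7, 8, 9, 10, 11} must be used), so y = 11.
Among the 5 still-open variables, 7 fits only t (and all 5 values in {5, 7, 8, 9, 10} must be used), so t = 7.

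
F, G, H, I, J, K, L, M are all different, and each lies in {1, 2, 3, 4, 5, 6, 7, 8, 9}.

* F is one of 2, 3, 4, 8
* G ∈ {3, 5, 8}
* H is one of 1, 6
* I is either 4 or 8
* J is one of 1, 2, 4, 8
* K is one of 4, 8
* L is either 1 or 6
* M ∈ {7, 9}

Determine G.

H and L between them cover only {1, 6} — a naked pair. Remove those values from J.
The 2 variables I and K are confined to {4, 8}, which locks those values in; drop them from F, G, J.
J must be 2 (only option left). Remove 2 from F.
F must be 3 (only option left). So G can't be 3.
So G = 5.

5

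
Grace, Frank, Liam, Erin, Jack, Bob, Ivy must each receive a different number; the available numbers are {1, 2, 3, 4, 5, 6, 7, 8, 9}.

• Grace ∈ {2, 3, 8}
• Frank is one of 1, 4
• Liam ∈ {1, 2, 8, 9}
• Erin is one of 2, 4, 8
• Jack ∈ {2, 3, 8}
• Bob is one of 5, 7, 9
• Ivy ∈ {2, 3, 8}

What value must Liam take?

9

Grace, Jack, Ivy between them cover only {2, 3, 8} — a naked triple. Remove those values from Liam, Erin.
Erin must be 4 (only option left). So Frank can't be 4.
Frank has just one choice, so Frank = 1. Remove 1 from Liam.
So Liam = 9.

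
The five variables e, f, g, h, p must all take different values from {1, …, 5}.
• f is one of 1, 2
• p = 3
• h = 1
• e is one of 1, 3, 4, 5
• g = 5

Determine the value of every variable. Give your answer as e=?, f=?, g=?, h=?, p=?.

e=4, f=2, g=5, h=1, p=3

g's domain is down to {5}, so g = 5. Strike 5 from e.
h must be 1 (only option left). So e, f can't be 1.
That leaves p = 3. Strike 3 from e.
e has just one choice, so e = 4.
That leaves f = 2.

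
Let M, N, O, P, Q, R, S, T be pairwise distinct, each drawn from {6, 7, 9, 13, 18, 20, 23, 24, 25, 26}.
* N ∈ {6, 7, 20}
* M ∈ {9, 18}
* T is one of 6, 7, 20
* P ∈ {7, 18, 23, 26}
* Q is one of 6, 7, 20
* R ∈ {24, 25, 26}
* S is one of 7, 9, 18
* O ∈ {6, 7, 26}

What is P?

23

The 3 variables N, Q, T are confined to {6, 7, 20}, which locks those values in; drop them from O, P, S.
O's domain is down to {26}, so O = 26. Strike 26 from P, R.
The 2 variables M and S are confined to {9, 18}, which locks those values in; drop them from P.
So P = 23.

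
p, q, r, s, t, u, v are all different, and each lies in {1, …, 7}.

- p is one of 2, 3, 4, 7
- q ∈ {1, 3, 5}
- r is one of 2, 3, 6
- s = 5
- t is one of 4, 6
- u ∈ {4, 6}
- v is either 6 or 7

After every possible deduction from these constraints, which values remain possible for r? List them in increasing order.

2, 3

s must be 5 (only option left). Remove 5 from q.
The 6 still-open variables together cover exactly {1, 2, 3, 4, 6, 7} — 6 values for 6 variables — and 1 appears only in q's list, so q = 1.
The 2 variables t and u are confined to {4, 6}, which locks those values in; drop them from p, r, v.
v's domain is down to {7}, so v = 7. So p can't be 7.
No further eliminations apply; r can still be any of 2, 3.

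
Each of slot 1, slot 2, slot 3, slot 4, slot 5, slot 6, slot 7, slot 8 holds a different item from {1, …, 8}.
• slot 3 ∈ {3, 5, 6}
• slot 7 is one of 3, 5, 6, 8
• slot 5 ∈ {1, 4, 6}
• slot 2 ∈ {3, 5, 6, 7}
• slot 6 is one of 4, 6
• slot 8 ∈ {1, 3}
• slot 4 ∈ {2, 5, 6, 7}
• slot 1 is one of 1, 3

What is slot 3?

The 8 variables together cover exactly {1, 2, 3, 4, 5, 6, 7, 8} — 8 values for 8 variables — and 2 appears only in slot 4's list, so slot 4 = 2.
The 7 still-open variables together cover exactly {1, 3, 4, 5, 6, 7, 8} — 7 values for 7 variables — and 7 appears only in slot 2's list, so slot 2 = 7.
The 6 still-open variables draw from only 6 values {1, 3, 4, 5, 6, 8}, so each is used; only slot 7 can be 8, hence slot 7 = 8.
The 5 still-open variables draw from only 5 values {1, 3, 4, 5, 6}, so each is used; only slot 3 can be 5, hence slot 3 = 5.

5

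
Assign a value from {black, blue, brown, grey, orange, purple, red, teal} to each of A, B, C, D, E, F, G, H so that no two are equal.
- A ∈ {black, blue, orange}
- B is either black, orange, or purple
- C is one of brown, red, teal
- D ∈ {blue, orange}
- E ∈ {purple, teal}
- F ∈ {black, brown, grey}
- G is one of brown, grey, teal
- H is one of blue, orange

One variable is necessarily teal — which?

Among the 8 variables, red fits only C (and all 8 values in {black, blue, brown, grey, orange, purple, red, teal} must be used), so C = red.
D and H share exactly the 2 values {blue, orange}; by pigeonhole those values go to them, so strike blue, orange from A, B.
A has just one choice, so A = black. Eliminate black elsewhere: B, F.
B must be purple (only option left). Strike purple from E.
So teal goes to E.

E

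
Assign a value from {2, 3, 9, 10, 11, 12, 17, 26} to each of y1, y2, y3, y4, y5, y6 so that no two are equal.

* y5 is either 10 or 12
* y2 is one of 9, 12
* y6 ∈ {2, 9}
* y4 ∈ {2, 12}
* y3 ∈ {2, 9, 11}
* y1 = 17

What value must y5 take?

10

y1's domain is down to {17}, so y1 = 17.
The 5 still-open variables together cover exactly {2, 9, 10, 11, 12} — 5 values for 5 variables — and 10 appears only in y5's list, so y5 = 10.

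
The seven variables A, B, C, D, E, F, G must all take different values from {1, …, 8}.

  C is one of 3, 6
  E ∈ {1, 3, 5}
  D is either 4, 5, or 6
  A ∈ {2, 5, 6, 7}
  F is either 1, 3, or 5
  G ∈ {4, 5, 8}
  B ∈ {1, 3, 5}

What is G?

B, E, F share exactly the 3 values {1, 3, 5}; by pigeonhole those values go to them, so strike 1, 3, 5 from A, C, D, G.
C must be 6 (only option left). Remove 6 from A, D.
D's domain is down to {4}, so D = 4. Eliminate 4 elsewhere: G.
So G = 8.

8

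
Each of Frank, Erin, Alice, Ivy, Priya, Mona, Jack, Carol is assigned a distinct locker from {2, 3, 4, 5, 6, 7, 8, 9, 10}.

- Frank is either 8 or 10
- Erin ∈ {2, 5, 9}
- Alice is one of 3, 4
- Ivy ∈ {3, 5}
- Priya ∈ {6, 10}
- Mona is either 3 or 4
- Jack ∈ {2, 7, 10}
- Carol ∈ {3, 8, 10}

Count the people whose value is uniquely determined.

2

Alice and Mona share exactly the 2 values {3, 4}; by pigeonhole those values go to them, so strike 3, 4 from Ivy, Carol.
Ivy must be 5 (only option left). Strike 5 from Erin.
Frank and Carol between them cover only {8, 10} — a naked pair. Remove those values from Priya, Jack.
Priya must be 6 (only option left).
Determined: Ivy=5, Priya=6. The other people each still have more than one consistent value. That makes 2.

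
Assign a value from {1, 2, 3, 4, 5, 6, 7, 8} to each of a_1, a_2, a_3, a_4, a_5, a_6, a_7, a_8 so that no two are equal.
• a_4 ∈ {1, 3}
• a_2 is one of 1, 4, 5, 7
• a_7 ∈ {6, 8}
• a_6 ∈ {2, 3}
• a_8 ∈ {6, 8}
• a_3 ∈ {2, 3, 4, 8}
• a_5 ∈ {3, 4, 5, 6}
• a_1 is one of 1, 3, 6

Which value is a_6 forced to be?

The 8 variables together cover exactly {1, 2, 3, 4, 5, 6, 7, 8} — 8 values for 8 variables — and 7 appears only in a_2's list, so a_2 = 7.
Among the 7 still-open variables, 5 fits only a_5 (and all 7 values in {1, 2, 3, 4, 5, 6, 8} must be used), so a_5 = 5.
The 6 still-open variables draw from only 6 values {1, 2, 3, 4, 6, 8}, so each is used; only a_3 can be 4, hence a_3 = 4.
The 5 still-open variables draw from only 5 values {1, 2, 3, 6, 8}, so each is used; only a_6 can be 2, hence a_6 = 2.

2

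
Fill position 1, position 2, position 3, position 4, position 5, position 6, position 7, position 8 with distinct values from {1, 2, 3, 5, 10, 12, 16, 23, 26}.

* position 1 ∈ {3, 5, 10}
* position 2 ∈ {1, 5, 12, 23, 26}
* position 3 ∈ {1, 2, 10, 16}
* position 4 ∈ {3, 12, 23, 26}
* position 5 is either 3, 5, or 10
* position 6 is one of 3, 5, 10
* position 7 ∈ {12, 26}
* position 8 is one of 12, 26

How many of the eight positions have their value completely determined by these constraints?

2

position 7 and position 8 between them cover only {12, 26} — a naked pair. Remove those values from position 2, position 4.
position 1, position 5, position 6 between them cover only {3, 5, 10} — a naked triple. Remove those values from position 2, position 3, position 4.
position 4's domain is down to {23}, so position 4 = 23. Strike 23 from position 2.
position 2's domain is down to {1}, so position 2 = 1. So position 3 can't be 1.
Determined: position 2=1, position 4=23. The other positions each still have more than one consistent value. That makes 2.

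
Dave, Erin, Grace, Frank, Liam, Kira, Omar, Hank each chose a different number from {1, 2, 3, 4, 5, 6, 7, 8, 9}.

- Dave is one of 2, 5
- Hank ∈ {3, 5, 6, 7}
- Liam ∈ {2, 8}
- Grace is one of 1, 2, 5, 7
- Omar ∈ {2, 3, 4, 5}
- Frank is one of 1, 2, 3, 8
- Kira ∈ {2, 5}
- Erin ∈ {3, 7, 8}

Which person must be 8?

Liam

The 8 variables draw from only 8 values {1, 2, 3, 4, 5, 6, 7, 8}, so each is used; only Omar can be 4, hence Omar = 4.
The 7 still-open variables draw from only 7 values {1, 2, 3, 5, 6, 7, 8}, so each is used; only Hank can be 6, hence Hank = 6.
The 2 variables Dave and Kira are confined to {2, 5}, which locks those values in; drop them from Grace, Frank, Liam.
So 8 goes to Liam.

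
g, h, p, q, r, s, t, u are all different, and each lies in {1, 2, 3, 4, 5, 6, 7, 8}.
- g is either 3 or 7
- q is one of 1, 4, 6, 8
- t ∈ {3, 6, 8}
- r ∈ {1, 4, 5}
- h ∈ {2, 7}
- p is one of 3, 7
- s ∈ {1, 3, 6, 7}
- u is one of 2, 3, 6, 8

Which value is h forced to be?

The 8 variables together cover exactly {1, 2, 3, 4, 5, 6, 7, 8} — 8 values for 8 variables — and 5 appears only in r's list, so r = 5.
Among the 7 still-open variables, 4 fits only q (and all 7 values in {1, 2, 3, 4, 6, 7, 8} must be used), so q = 4.
The 6 still-open variables draw from only 6 values {1, 2, 3, 6, 7, 8}, so each is used; only s can be 1, hence s = 1.
The 2 variables g and p are confined to {3, 7}, which locks those values in; drop them from h, t, u.
So h = 2.

2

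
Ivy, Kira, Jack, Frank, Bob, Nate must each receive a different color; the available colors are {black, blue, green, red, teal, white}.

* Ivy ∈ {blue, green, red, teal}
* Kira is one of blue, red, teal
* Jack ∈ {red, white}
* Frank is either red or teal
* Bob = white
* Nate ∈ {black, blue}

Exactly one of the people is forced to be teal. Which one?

Frank

Bob's domain is down to {white}, so Bob = white. Strike white from Jack.
Jack must be red (only option left). Eliminate red elsewhere: Ivy, Kira, Frank.
So teal goes to Frank.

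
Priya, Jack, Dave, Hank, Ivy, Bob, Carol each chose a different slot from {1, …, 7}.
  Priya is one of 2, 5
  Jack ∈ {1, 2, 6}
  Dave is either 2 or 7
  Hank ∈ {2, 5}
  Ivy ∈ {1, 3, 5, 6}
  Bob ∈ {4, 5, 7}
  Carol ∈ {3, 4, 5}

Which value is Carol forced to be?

Priya and Hank share exactly the 2 values {2, 5}; by pigeonhole those values go to them, so strike 2, 5 from Jack, Dave, Ivy, Bob, Carol.
Dave must be 7 (only option left). Remove 7 from Bob.
That leaves Bob = 4. So Carol can't be 4.
So Carol = 3.

3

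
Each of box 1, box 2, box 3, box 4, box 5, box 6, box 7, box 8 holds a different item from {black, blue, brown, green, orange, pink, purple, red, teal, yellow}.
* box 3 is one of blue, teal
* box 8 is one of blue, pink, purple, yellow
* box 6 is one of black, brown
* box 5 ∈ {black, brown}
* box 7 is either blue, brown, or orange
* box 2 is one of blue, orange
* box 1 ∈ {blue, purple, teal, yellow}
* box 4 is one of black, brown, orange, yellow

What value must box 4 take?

Among the 8 variables, pink fits only box 8 (and all 8 values in {black, blue, brown, orange, pink, purple, teal, yellow} must be used), so box 8 = pink.
The 7 still-open variables together cover exactly {black, blue, brown, orange, purple, teal, yellow} — 7 values for 7 variables — and purple appears only in box 1's list, so box 1 = purple.
The 6 still-open variables together cover exactly {black, blue, brown, orange, teal, yellow} — 6 values for 6 variables — and teal appears only in box 3's list, so box 3 = teal.
The 5 still-open variables draw from only 5 values {black, blue, brown, orange, yellow}, so each is used; only box 4 can be yellow, hence box 4 = yellow.

yellow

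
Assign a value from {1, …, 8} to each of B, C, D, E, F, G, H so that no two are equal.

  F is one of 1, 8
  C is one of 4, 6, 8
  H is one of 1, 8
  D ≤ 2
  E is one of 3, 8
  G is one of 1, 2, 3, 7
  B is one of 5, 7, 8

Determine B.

F and H between them cover only {1, 8} — a naked pair. Remove those values from B, C, D, E, G.
D's domain is down to {2}, so D = 2. Strike 2 from G.
E's domain is down to {3}, so E = 3. So G can't be 3.
G's domain is down to {7}, so G = 7. Remove 7 from B.
So B = 5.

5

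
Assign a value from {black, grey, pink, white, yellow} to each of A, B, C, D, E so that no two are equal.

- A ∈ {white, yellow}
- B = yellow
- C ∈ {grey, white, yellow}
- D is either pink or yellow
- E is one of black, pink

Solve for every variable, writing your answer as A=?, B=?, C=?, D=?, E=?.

A=white, B=yellow, C=grey, D=pink, E=black

B's domain is down to {yellow}, so B = yellow. So A, C, D can't be yellow.
D must be pink (only option left). Eliminate pink elsewhere: E.
E must be black (only option left).
That leaves A = white. So C can't be white.
C has just one choice, so C = grey.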